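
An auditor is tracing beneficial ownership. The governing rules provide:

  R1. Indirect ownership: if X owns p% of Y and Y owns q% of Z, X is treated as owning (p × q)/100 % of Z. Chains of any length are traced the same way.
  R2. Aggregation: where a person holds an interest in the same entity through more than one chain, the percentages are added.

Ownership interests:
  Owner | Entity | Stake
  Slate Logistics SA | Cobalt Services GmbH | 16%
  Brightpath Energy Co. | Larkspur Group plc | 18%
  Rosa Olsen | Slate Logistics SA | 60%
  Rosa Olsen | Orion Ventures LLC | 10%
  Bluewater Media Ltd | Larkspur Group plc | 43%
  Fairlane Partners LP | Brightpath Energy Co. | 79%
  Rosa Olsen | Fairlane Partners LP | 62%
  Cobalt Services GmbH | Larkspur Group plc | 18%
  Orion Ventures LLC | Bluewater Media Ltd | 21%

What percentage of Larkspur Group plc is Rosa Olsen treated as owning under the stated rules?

Chain via Orion Ventures LLC → Bluewater Media Ltd (R1): 10% × 21% × 43% = 0.903% of Larkspur Group plc.
Chain via Fairlane Partners LP → Brightpath Energy Co. (R1): 62% × 79% × 18% = 8.8164% of Larkspur Group plc.
Chain via Slate Logistics SA → Cobalt Services GmbH (R1): 60% × 16% × 18% = 1.728% of Larkspur Group plc.
Aggregating (R2): 0.903% + 8.8164% + 1.728% = 11.4474%.

11.4474%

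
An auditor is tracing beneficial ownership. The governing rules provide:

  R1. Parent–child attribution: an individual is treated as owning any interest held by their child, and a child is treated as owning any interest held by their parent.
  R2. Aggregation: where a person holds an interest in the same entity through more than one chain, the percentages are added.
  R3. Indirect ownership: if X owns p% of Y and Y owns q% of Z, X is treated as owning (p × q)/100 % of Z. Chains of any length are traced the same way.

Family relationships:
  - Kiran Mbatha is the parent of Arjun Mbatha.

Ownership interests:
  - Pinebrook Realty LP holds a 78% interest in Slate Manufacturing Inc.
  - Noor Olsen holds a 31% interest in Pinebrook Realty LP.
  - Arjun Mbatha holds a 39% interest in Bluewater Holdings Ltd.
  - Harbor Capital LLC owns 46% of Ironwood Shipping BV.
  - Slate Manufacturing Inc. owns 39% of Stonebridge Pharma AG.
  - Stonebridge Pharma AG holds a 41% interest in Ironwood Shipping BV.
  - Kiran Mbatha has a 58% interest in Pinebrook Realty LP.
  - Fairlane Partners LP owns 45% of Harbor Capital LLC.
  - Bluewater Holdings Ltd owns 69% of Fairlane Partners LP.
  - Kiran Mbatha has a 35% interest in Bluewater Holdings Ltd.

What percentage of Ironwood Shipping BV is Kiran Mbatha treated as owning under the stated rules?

By parent–child attribution (R1), Kiran Mbatha is treated as also owning Arjun Mbatha's interest in Bluewater Holdings Ltd, giving 35% + 39% = 74%.
Chain via Pinebrook Realty LP → Slate Manufacturing Inc. → Stonebridge Pharma AG (R3): 58% × 78% × 39% × 41% = 7.233876% of Ironwood Shipping BV.
Chain via Bluewater Holdings Ltd → Fairlane Partners LP → Harbor Capital LLC (R3): 74% × 69% × 45% × 46% = 10.56942% of Ironwood Shipping BV.
Aggregating (R2): 7.233876% + 10.56942% = 17.803296%.

17.803296%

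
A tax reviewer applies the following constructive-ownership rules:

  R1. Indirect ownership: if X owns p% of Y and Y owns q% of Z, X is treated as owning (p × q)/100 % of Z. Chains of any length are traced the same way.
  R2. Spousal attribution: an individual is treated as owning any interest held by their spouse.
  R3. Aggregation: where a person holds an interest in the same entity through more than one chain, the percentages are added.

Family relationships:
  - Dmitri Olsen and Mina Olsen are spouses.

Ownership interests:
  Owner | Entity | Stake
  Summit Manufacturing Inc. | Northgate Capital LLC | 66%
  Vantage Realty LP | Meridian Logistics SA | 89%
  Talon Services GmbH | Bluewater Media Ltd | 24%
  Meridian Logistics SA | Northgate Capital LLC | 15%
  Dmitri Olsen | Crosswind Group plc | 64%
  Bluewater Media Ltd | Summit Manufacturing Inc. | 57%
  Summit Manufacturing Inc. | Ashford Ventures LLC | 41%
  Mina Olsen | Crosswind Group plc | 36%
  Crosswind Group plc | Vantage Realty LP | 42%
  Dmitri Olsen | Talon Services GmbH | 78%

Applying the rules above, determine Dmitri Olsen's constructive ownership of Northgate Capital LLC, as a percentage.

12.649464%

By spousal attribution (R2), Dmitri Olsen is treated as also owning Mina Olsen's interest in Crosswind Group plc, giving 64% + 36% = 100%.
Chain via Talon Services GmbH → Bluewater Media Ltd → Summit Manufacturing Inc. (R1): 78% × 24% × 57% × 66% = 7.042464% of Northgate Capital LLC.
Chain via Crosswind Group plc → Vantage Realty LP → Meridian Logistics SA (R1): 100% × 42% × 89% × 15% = 5.607% of Northgate Capital LLC.
Aggregating (R3): 7.042464% + 5.607% = 12.649464%.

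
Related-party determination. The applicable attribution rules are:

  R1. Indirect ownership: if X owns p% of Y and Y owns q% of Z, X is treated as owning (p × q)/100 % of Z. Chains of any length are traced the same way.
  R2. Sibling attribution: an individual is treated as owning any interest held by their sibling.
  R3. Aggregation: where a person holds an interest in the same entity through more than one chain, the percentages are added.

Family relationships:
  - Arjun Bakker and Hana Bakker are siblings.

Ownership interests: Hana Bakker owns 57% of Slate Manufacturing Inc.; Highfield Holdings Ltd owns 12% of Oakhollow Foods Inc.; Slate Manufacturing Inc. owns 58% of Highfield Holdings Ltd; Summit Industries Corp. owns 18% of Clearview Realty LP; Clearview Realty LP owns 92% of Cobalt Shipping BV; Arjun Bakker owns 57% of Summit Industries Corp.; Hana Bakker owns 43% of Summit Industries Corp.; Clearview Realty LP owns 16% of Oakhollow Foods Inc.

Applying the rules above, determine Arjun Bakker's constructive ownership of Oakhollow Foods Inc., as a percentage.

6.8472%

By sibling attribution (R2), Arjun Bakker is treated as also owning Hana Bakker's interest in Summit Industries Corp, giving 57% + 43% = 100%.
By sibling attribution (R2), Arjun Bakker is treated as owning Hana Bakker's 57% interest in Slate Manufacturing Inc.
Chain via Summit Industries Corp. → Clearview Realty LP (R1): 100% × 18% × 16% = 2.88% of Oakhollow Foods Inc.
Chain via Slate Manufacturing Inc. → Highfield Holdings Ltd (R1): 57% × 58% × 12% = 3.9672% of Oakhollow Foods Inc.
Aggregating (R3): 2.88% + 3.9672% = 6.8472%.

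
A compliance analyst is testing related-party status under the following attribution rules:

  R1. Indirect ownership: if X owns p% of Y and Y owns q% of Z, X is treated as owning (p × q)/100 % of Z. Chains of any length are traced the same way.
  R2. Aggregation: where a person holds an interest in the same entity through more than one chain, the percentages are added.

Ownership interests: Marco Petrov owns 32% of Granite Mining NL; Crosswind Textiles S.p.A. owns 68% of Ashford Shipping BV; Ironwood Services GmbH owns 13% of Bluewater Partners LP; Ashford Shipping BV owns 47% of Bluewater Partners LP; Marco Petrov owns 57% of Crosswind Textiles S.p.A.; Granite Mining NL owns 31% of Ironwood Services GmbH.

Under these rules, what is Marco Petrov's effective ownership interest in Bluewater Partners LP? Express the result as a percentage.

19.5068%

Chain via Crosswind Textiles S.p.A. → Ashford Shipping BV (R1): 57% × 68% × 47% = 18.2172% of Bluewater Partners LP.
Chain via Granite Mining NL → Ironwood Services GmbH (R1): 32% × 31% × 13% = 1.2896% of Bluewater Partners LP.
Aggregating (R2): 18.2172% + 1.2896% = 19.5068%.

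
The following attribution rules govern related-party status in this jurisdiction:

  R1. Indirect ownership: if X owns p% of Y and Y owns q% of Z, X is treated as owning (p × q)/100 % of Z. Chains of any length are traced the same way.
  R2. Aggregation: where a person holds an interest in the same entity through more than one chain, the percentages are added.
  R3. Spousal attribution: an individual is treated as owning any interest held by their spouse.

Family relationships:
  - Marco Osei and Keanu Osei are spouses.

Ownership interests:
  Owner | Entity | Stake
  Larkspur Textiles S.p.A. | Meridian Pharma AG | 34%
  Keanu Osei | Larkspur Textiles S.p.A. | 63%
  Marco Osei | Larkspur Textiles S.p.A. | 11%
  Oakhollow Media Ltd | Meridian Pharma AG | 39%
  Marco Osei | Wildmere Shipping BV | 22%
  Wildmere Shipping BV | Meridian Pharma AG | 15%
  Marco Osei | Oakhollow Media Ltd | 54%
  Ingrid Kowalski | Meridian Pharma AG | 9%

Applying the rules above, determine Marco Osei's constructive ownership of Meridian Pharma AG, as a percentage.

By spousal attribution (R3), Marco Osei is treated as also owning Keanu Osei's interest in Larkspur Textiles S.p.A, giving 11% + 63% = 74%.
Chain via Oakhollow Media Ltd (R1): 54% × 39% = 21.06% of Meridian Pharma AG.
Chain via Larkspur Textiles S.p.A. (R1): 74% × 34% = 25.16% of Meridian Pharma AG.
Chain via Wildmere Shipping BV (R1): 22% × 15% = 3.3% of Meridian Pharma AG.
Aggregating (R2): 21.06% + 25.16% + 3.3% = 49.52%.

49.52%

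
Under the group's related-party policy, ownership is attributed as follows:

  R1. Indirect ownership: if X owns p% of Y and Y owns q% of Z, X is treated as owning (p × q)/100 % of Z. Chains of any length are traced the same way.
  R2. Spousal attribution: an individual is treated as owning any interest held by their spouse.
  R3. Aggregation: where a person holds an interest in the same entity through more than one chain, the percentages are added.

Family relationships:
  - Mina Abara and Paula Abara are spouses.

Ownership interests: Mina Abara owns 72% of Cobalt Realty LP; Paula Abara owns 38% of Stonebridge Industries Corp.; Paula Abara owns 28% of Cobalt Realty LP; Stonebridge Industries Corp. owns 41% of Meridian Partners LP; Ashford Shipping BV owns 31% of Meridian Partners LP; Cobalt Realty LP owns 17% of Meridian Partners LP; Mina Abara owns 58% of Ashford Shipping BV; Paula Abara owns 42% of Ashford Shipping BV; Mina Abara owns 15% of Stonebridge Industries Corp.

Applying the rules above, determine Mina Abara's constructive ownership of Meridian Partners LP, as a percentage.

69.73%

By spousal attribution (R2), Mina Abara is treated as also owning Paula Abara's interest in Ashford Shipping BV, giving 58% + 42% = 100%.
By spousal attribution (R2), Mina Abara is treated as also owning Paula Abara's interest in Stonebridge Industries Corp, giving 15% + 38% = 53%.
By spousal attribution (R2), Mina Abara is treated as also owning Paula Abara's interest in Cobalt Realty LP, giving 72% + 28% = 100%.
Chain via Ashford Shipping BV (R1): 100% × 31% = 31% of Meridian Partners LP.
Chain via Stonebridge Industries Corp. (R1): 53% × 41% = 21.73% of Meridian Partners LP.
Chain via Cobalt Realty LP (R1): 100% × 17% = 17% of Meridian Partners LP.
Aggregating (R3): 31% + 21.73% + 17% = 69.73%.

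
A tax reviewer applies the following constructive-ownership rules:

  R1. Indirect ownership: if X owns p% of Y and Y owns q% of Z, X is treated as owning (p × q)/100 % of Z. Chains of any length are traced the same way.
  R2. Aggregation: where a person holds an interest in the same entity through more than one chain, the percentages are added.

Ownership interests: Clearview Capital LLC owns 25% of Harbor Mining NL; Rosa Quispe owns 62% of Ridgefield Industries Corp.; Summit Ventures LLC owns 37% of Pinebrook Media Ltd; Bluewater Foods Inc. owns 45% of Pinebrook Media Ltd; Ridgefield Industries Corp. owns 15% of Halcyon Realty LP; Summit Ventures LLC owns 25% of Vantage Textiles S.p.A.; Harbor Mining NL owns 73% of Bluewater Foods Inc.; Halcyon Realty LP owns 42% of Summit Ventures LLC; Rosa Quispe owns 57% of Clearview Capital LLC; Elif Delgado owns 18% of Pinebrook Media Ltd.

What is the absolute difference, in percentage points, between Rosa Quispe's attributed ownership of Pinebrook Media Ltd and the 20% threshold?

Chain via Clearview Capital LLC → Harbor Mining NL → Bluewater Foods Inc. (R1): 57% × 25% × 73% × 45% = 4.681125% of Pinebrook Media Ltd.
Chain via Ridgefield Industries Corp. → Halcyon Realty LP → Summit Ventures LLC (R1): 62% × 15% × 42% × 37% = 1.44522% of Pinebrook Media Ltd.
Aggregating (R2): 4.681125% + 1.44522% = 6.126345%.
6.126345% falls short of the 20% threshold by 13.873655 percentage points.

13.873655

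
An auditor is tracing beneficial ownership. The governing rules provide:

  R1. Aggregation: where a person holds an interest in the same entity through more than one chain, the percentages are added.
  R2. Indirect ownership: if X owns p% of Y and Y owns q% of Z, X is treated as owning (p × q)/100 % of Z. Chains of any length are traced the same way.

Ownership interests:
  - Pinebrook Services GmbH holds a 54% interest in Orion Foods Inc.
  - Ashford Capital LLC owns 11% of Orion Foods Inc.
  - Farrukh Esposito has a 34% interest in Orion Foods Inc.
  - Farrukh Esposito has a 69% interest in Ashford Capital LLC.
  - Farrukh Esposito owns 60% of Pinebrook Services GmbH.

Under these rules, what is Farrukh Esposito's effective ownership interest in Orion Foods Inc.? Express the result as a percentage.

Chain via Pinebrook Services GmbH (R2): 60% × 54% = 32.4% of Orion Foods Inc.
Chain via Ashford Capital LLC (R2): 69% × 11% = 7.59% of Orion Foods Inc.
Direct interest in Orion Foods Inc: 34%.
Aggregating (R1): 32.4% + 7.59% + 34% = 73.99%.

73.99%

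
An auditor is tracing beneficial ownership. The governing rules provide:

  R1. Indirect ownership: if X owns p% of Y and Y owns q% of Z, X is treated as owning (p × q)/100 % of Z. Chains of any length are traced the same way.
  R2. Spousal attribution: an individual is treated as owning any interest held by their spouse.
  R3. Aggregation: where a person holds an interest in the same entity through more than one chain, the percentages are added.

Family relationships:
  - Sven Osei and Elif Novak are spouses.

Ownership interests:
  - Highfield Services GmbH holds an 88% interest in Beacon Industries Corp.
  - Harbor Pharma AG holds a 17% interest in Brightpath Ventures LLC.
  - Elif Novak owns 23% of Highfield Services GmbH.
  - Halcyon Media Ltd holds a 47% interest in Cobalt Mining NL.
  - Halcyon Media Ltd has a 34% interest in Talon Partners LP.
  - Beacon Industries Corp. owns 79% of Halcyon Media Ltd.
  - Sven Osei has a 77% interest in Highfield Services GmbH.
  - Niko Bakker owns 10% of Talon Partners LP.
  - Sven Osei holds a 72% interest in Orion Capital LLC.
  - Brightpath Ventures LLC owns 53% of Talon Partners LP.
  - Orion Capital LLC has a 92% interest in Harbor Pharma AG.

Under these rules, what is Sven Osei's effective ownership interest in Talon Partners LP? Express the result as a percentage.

By spousal attribution (R2), Sven Osei is treated as also owning Elif Novak's interest in Highfield Services GmbH, giving 77% + 23% = 100%.
Chain via Orion Capital LLC → Harbor Pharma AG → Brightpath Ventures LLC (R1): 72% × 92% × 17% × 53% = 5.968224% of Talon Partners LP.
Chain via Highfield Services GmbH → Beacon Industries Corp. → Halcyon Media Ltd (R1): 100% × 88% × 79% × 34% = 23.6368% of Talon Partners LP.
Aggregating (R3): 5.968224% + 23.6368% = 29.605024%.

29.605024%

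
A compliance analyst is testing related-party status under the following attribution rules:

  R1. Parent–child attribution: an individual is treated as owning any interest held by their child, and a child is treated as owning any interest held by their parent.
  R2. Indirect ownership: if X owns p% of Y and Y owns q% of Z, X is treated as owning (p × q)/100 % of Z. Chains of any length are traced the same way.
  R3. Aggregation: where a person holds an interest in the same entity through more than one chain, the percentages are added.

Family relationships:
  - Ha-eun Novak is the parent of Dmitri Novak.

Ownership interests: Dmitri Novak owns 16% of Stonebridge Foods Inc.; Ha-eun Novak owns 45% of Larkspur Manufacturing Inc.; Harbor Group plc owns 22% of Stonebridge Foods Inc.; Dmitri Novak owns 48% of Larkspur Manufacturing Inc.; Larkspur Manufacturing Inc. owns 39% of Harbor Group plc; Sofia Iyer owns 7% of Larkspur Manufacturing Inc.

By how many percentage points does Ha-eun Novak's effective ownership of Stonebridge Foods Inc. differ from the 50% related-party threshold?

26.0206

By parent–child attribution (R1), Ha-eun Novak is treated as also owning Dmitri Novak's interest in Larkspur Manufacturing Inc, giving 45% + 48% = 93%.
By parent–child attribution (R1), Ha-eun Novak is treated as owning Dmitri Novak's 16% interest in Stonebridge Foods Inc.
Chain via Larkspur Manufacturing Inc. → Harbor Group plc (R2): 93% × 39% × 22% = 7.9794% of Stonebridge Foods Inc.
Direct interest in Stonebridge Foods Inc: 16%.
Aggregating (R3): 7.9794% + 16% = 23.9794%.
23.9794% falls short of the 50% threshold by 26.0206 percentage points.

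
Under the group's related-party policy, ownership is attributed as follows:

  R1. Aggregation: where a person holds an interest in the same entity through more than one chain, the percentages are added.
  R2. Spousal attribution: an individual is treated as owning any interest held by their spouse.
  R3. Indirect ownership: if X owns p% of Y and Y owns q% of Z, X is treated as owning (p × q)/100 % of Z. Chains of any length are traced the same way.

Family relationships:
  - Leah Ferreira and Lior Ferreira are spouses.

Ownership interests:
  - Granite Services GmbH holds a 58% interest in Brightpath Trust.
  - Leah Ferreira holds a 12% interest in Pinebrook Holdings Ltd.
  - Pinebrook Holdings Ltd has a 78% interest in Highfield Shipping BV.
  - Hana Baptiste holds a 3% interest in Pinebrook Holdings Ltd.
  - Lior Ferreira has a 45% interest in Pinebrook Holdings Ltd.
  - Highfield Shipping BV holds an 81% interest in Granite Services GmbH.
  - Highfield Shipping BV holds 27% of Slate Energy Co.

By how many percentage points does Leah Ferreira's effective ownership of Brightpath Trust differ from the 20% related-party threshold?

0.887308

By spousal attribution (R2), Leah Ferreira is treated as also owning Lior Ferreira's interest in Pinebrook Holdings Ltd, giving 12% + 45% = 57%.
Chain via Pinebrook Holdings Ltd → Highfield Shipping BV → Granite Services GmbH (R3): 57% × 78% × 81% × 58% = 20.887308% of Brightpath Trust.
20.887308% exceeds the 20% threshold by 0.887308 percentage points.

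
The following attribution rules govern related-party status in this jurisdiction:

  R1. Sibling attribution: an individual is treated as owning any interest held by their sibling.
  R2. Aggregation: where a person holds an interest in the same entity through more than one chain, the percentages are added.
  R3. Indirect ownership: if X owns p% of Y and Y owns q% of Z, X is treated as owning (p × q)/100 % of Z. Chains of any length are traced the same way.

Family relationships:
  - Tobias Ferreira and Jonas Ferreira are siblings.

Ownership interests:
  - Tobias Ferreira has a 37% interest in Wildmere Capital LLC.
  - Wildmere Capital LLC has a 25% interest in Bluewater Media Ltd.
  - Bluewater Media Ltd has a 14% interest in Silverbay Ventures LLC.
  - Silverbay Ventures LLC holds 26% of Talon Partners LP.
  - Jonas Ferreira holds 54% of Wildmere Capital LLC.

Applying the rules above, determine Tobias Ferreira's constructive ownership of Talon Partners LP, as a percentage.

By sibling attribution (R1), Tobias Ferreira is treated as also owning Jonas Ferreira's interest in Wildmere Capital LLC, giving 37% + 54% = 91%.
Chain via Wildmere Capital LLC → Bluewater Media Ltd → Silverbay Ventures LLC (R3): 91% × 25% × 14% × 26% = 0.8281% of Talon Partners LP.

0.8281%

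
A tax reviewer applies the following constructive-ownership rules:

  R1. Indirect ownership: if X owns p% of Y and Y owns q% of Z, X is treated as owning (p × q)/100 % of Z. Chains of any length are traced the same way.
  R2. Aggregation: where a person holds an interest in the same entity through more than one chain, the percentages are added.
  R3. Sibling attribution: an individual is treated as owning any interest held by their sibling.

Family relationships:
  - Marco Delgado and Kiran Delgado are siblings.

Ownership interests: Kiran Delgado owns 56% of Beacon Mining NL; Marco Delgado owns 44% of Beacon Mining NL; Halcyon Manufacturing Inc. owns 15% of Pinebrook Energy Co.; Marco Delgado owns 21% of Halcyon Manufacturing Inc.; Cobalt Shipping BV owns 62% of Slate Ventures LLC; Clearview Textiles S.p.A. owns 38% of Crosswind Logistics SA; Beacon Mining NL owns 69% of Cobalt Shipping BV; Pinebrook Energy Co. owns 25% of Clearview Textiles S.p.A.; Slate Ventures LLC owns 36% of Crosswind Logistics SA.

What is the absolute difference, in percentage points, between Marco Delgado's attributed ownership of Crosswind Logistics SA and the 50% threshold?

By sibling attribution (R3), Marco Delgado is treated as also owning Kiran Delgado's interest in Beacon Mining NL, giving 44% + 56% = 100%.
Chain via Halcyon Manufacturing Inc. → Pinebrook Energy Co. → Clearview Textiles S.p.A. (R1): 21% × 15% × 25% × 38% = 0.29925% of Crosswind Logistics SA.
Chain via Beacon Mining NL → Cobalt Shipping BV → Slate Ventures LLC (R1): 100% × 69% × 62% × 36% = 15.4008% of Crosswind Logistics SA.
Aggregating (R2): 0.29925% + 15.4008% = 15.70005%.
15.70005% falls short of the 50% threshold by 34.29995 percentage points.

34.29995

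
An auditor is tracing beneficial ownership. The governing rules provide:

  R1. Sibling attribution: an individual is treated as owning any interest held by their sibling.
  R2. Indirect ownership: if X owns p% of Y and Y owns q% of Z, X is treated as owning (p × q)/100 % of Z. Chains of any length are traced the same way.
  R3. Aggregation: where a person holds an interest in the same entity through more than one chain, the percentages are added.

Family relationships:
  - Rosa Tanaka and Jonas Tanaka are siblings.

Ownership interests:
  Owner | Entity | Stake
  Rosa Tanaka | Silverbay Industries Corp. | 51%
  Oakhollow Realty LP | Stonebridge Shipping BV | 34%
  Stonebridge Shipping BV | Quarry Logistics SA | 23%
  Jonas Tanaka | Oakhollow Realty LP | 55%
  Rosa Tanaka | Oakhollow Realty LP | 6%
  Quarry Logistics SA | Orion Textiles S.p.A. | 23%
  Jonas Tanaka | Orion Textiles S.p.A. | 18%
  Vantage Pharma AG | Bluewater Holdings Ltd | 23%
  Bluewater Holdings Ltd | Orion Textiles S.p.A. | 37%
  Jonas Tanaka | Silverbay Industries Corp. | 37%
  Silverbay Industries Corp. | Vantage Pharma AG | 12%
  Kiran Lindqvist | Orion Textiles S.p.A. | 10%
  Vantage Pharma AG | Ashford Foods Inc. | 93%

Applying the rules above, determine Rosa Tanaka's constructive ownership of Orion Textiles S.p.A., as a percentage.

19.995802%

By sibling attribution (R1), Rosa Tanaka is treated as also owning Jonas Tanaka's interest in Oakhollow Realty LP, giving 6% + 55% = 61%.
By sibling attribution (R1), Rosa Tanaka is treated as also owning Jonas Tanaka's interest in Silverbay Industries Corp, giving 51% + 37% = 88%.
By sibling attribution (R1), Rosa Tanaka is treated as owning Jonas Tanaka's 18% interest in Orion Textiles S.p.A.
Chain via Oakhollow Realty LP → Stonebridge Shipping BV → Quarry Logistics SA (R2): 61% × 34% × 23% × 23% = 1.097146% of Orion Textiles S.p.A.
Chain via Silverbay Industries Corp. → Vantage Pharma AG → Bluewater Holdings Ltd (R2): 88% × 12% × 23% × 37% = 0.898656% of Orion Textiles S.p.A.
Direct interest in Orion Textiles S.p.A: 18%.
Aggregating (R3): 1.097146% + 0.898656% + 18% = 19.995802%.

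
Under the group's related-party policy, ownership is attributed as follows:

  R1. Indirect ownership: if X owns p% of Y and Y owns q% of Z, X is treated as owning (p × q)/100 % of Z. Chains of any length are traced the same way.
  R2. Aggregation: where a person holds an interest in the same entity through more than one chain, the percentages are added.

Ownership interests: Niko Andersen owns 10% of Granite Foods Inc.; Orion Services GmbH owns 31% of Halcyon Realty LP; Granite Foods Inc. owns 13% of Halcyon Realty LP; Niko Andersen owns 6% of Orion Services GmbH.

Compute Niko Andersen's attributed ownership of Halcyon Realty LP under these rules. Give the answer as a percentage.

3.16%

Chain via Granite Foods Inc. (R1): 10% × 13% = 1.3% of Halcyon Realty LP.
Chain via Orion Services GmbH (R1): 6% × 31% = 1.86% of Halcyon Realty LP.
Aggregating (R2): 1.3% + 1.86% = 3.16%.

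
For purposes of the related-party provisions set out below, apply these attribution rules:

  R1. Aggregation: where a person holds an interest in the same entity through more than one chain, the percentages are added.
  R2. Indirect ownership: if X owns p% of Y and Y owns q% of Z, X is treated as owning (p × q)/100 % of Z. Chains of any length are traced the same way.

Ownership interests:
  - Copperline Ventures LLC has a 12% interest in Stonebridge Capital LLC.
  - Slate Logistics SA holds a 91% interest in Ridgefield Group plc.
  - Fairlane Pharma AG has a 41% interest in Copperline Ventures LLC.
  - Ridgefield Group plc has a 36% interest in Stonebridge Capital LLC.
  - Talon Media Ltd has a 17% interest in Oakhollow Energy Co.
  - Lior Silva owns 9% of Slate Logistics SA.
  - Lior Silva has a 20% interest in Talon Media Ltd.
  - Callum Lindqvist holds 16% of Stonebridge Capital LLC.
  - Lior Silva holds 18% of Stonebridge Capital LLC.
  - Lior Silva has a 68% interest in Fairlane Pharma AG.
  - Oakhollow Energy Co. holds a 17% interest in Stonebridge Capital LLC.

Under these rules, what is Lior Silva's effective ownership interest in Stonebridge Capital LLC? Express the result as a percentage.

24.872%

Chain via Talon Media Ltd → Oakhollow Energy Co. (R2): 20% × 17% × 17% = 0.578% of Stonebridge Capital LLC.
Chain via Slate Logistics SA → Ridgefield Group plc (R2): 9% × 91% × 36% = 2.9484% of Stonebridge Capital LLC.
Chain via Fairlane Pharma AG → Copperline Ventures LLC (R2): 68% × 41% × 12% = 3.3456% of Stonebridge Capital LLC.
Direct interest in Stonebridge Capital LLC: 18%.
Aggregating (R1): 0.578% + 2.9484% + 3.3456% + 18% = 24.872%.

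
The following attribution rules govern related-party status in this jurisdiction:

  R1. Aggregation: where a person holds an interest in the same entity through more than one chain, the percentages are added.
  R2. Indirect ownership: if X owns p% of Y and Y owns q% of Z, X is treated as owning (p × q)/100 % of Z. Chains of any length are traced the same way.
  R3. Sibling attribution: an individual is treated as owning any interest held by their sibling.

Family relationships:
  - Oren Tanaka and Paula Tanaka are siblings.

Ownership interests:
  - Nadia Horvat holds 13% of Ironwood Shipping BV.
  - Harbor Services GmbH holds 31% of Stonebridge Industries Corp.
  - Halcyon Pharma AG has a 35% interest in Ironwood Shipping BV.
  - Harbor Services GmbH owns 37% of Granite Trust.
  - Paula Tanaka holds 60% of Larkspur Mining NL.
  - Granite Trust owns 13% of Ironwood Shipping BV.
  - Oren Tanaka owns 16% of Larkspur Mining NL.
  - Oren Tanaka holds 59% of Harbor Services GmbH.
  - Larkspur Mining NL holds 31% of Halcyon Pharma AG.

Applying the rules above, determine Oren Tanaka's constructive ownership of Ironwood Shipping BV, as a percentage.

By sibling attribution (R3), Oren Tanaka is treated as also owning Paula Tanaka's interest in Larkspur Mining NL, giving 16% + 60% = 76%.
Chain via Larkspur Mining NL → Halcyon Pharma AG (R2): 76% × 31% × 35% = 8.246% of Ironwood Shipping BV.
Chain via Harbor Services GmbH → Granite Trust (R2): 59% × 37% × 13% = 2.8379% of Ironwood Shipping BV.
Aggregating (R1): 8.246% + 2.8379% = 11.0839%.

11.0839%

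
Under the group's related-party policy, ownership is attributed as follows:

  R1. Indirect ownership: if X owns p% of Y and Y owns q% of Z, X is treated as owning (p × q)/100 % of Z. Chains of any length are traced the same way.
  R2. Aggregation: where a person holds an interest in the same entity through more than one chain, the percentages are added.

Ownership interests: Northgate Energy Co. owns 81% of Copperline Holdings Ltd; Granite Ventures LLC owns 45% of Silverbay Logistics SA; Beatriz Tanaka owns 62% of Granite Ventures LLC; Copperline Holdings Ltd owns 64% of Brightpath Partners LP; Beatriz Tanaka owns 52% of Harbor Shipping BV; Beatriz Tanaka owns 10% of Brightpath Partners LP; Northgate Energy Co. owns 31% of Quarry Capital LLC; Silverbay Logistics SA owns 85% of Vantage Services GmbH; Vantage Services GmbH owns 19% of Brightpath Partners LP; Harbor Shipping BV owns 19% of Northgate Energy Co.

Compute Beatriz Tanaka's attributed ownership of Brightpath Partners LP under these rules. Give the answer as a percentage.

19.627642%

Chain via Harbor Shipping BV → Northgate Energy Co. → Copperline Holdings Ltd (R1): 52% × 19% × 81% × 64% = 5.121792% of Brightpath Partners LP.
Chain via Granite Ventures LLC → Silverbay Logistics SA → Vantage Services GmbH (R1): 62% × 45% × 85% × 19% = 4.50585% of Brightpath Partners LP.
Direct interest in Brightpath Partners LP: 10%.
Aggregating (R2): 5.121792% + 4.50585% + 10% = 19.627642%.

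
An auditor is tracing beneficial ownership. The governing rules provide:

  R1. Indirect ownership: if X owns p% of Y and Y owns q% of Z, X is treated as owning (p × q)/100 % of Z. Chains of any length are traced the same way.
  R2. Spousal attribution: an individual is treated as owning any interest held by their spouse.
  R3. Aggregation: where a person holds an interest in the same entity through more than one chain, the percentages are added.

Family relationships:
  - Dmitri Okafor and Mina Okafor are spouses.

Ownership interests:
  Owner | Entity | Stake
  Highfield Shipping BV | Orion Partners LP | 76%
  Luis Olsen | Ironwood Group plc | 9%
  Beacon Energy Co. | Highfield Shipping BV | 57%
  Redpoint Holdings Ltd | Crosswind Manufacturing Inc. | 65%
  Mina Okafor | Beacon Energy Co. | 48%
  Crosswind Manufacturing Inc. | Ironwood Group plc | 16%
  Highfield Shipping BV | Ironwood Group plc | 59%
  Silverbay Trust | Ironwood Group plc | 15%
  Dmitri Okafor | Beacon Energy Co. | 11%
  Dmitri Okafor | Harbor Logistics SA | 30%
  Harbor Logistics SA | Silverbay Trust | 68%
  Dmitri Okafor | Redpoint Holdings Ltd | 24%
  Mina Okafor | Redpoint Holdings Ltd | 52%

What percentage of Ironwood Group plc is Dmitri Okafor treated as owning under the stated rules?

By spousal attribution (R2), Dmitri Okafor is treated as also owning Mina Okafor's interest in Beacon Energy Co, giving 11% + 48% = 59%.
By spousal attribution (R2), Dmitri Okafor is treated as also owning Mina Okafor's interest in Redpoint Holdings Ltd, giving 24% + 52% = 76%.
Chain via Harbor Logistics SA → Silverbay Trust (R1): 30% × 68% × 15% = 3.06% of Ironwood Group plc.
Chain via Beacon Energy Co. → Highfield Shipping BV (R1): 59% × 57% × 59% = 19.8417% of Ironwood Group plc.
Chain via Redpoint Holdings Ltd → Crosswind Manufacturing Inc. (R1): 76% × 65% × 16% = 7.904% of Ironwood Group plc.
Aggregating (R3): 3.06% + 19.8417% + 7.904% = 30.8057%.

30.8057%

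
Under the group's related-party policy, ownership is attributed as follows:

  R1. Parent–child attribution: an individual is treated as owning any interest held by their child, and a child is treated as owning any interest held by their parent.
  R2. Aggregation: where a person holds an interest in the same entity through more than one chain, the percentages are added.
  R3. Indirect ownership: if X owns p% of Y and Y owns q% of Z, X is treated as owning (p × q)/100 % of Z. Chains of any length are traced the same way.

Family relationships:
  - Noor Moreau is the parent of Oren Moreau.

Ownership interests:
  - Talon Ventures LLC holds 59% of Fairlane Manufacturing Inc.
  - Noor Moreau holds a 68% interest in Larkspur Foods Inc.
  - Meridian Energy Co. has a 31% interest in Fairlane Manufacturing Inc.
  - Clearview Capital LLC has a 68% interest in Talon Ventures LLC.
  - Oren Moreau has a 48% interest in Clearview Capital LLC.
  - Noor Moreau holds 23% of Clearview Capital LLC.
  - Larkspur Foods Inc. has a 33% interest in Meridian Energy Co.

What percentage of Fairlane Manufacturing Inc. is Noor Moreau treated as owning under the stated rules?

35.4416%

By parent–child attribution (R1), Noor Moreau is treated as also owning Oren Moreau's interest in Clearview Capital LLC, giving 23% + 48% = 71%.
Chain via Larkspur Foods Inc. → Meridian Energy Co. (R3): 68% × 33% × 31% = 6.9564% of Fairlane Manufacturing Inc.
Chain via Clearview Capital LLC → Talon Ventures LLC (R3): 71% × 68% × 59% = 28.4852% of Fairlane Manufacturing Inc.
Aggregating (R2): 6.9564% + 28.4852% = 35.4416%.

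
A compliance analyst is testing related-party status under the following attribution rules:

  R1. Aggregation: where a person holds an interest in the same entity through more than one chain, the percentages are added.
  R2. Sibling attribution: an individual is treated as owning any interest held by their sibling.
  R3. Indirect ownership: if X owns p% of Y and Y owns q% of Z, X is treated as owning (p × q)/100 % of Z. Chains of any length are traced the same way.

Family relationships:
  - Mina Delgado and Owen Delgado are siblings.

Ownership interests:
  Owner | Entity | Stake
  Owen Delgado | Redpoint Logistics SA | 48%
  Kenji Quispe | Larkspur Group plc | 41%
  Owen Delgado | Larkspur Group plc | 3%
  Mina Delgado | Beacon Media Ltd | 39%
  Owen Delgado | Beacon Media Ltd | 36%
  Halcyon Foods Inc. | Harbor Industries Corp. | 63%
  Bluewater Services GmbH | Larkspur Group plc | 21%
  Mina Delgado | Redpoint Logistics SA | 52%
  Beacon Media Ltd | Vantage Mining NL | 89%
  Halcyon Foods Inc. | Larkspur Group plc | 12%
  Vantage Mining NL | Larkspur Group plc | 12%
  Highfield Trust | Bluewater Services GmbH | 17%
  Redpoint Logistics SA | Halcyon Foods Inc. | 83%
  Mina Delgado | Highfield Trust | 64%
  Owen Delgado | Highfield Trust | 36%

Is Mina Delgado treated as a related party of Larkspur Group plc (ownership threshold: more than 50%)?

No

By sibling attribution (R2), Mina Delgado is treated as also owning Owen Delgado's interest in Beacon Media Ltd, giving 39% + 36% = 75%.
By sibling attribution (R2), Mina Delgado is treated as also owning Owen Delgado's interest in Highfield Trust, giving 64% + 36% = 100%.
By sibling attribution (R2), Mina Delgado is treated as also owning Owen Delgado's interest in Redpoint Logistics SA, giving 52% + 48% = 100%.
By sibling attribution (R2), Mina Delgado is treated as owning Owen Delgado's 3% interest in Larkspur Group plc.
Chain via Beacon Media Ltd → Vantage Mining NL (R3): 75% × 89% × 12% = 8.01% of Larkspur Group plc.
Chain via Highfield Trust → Bluewater Services GmbH (R3): 100% × 17% × 21% = 3.57% of Larkspur Group plc.
Chain via Redpoint Logistics SA → Halcyon Foods Inc. (R3): 100% × 83% × 12% = 9.96% of Larkspur Group plc.
Direct interest in Larkspur Group plc: 3%.
Aggregating (R1): 8.01% + 3.57% + 9.96% + 3% = 24.54%.
24.54% does not exceed the 50% threshold, so Mina is not a related party to Larkspur Group plc.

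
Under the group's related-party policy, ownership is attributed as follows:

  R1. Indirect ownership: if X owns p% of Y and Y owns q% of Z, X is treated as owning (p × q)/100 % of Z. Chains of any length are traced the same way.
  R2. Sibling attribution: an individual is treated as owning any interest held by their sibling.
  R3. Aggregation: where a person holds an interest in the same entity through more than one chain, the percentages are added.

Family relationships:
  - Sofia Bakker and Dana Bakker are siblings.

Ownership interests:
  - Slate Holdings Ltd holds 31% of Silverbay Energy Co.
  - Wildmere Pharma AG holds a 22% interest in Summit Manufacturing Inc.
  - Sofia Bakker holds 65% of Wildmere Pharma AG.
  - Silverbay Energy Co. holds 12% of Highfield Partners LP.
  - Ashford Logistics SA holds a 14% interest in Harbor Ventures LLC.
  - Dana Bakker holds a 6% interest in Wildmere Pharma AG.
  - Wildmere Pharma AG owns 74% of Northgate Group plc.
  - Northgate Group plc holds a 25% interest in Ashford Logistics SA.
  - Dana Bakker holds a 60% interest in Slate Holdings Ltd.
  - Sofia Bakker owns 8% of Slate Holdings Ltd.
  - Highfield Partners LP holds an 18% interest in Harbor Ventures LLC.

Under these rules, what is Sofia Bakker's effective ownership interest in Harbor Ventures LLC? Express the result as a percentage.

By sibling attribution (R2), Sofia Bakker is treated as also owning Dana Bakker's interest in Slate Holdings Ltd, giving 8% + 60% = 68%.
By sibling attribution (R2), Sofia Bakker is treated as also owning Dana Bakker's interest in Wildmere Pharma AG, giving 65% + 6% = 71%.
Chain via Slate Holdings Ltd → Silverbay Energy Co. → Highfield Partners LP (R1): 68% × 31% × 12% × 18% = 0.455328% of Harbor Ventures LLC.
Chain via Wildmere Pharma AG → Northgate Group plc → Ashford Logistics SA (R1): 71% × 74% × 25% × 14% = 1.8389% of Harbor Ventures LLC.
Aggregating (R3): 0.455328% + 1.8389% = 2.294228%.

2.294228%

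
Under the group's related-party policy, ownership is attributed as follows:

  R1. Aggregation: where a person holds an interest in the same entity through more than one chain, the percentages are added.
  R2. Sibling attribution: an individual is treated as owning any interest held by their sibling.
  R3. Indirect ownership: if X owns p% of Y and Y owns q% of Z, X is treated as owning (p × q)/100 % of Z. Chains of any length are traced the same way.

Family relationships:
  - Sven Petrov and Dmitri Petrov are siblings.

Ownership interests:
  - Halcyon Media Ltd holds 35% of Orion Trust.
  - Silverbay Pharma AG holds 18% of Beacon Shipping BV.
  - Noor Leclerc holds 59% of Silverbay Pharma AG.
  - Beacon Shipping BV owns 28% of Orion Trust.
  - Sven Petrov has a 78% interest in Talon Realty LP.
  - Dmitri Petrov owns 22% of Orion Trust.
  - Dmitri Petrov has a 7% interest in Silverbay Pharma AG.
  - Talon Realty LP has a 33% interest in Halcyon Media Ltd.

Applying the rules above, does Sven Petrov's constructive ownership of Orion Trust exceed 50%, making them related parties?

No

By sibling attribution (R2), Sven Petrov is treated as owning Dmitri Petrov's 7% interest in Silverbay Pharma AG.
By sibling attribution (R2), Sven Petrov is treated as owning Dmitri Petrov's 22% interest in Orion Trust.
Chain via Talon Realty LP → Halcyon Media Ltd (R3): 78% × 33% × 35% = 9.009% of Orion Trust.
Chain via Silverbay Pharma AG → Beacon Shipping BV (R3): 7% × 18% × 28% = 0.3528% of Orion Trust.
Direct interest in Orion Trust: 22%.
Aggregating (R1): 9.009% + 0.3528% + 22% = 31.3618%.
31.3618% does not exceed the 50% threshold, so Sven is not a related party to Orion Trust.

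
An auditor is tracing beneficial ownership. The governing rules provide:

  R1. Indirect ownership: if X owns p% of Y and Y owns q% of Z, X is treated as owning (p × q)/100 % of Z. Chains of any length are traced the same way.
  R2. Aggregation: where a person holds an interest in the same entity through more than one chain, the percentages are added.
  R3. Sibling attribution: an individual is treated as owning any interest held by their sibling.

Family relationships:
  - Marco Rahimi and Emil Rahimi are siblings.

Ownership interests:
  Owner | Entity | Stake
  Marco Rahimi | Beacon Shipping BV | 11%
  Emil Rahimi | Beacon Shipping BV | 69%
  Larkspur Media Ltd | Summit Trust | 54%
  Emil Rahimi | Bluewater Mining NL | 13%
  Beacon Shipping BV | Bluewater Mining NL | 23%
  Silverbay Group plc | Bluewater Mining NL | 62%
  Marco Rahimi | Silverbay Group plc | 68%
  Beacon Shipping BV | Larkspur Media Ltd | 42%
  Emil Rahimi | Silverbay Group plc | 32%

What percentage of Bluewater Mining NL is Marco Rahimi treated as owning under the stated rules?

By sibling attribution (R3), Marco Rahimi is treated as also owning Emil Rahimi's interest in Beacon Shipping BV, giving 11% + 69% = 80%.
By sibling attribution (R3), Marco Rahimi is treated as also owning Emil Rahimi's interest in Silverbay Group plc, giving 68% + 32% = 100%.
By sibling attribution (R3), Marco Rahimi is treated as owning Emil Rahimi's 13% interest in Bluewater Mining NL.
Chain via Beacon Shipping BV (R1): 80% × 23% = 18.4% of Bluewater Mining NL.
Chain via Silverbay Group plc (R1): 100% × 62% = 62% of Bluewater Mining NL.
Direct interest in Bluewater Mining NL: 13%.
Aggregating (R2): 18.4% + 62% + 13% = 93.4%.

93.4%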